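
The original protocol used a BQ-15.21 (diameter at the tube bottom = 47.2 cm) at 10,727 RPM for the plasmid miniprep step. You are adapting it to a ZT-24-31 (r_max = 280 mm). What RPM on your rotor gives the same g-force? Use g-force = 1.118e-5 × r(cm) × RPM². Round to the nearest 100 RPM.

≈ 9800 RPM

Original rotor: r = 47.2 / 2 = 23.6 cm
RCF = 1.118 × 10⁻⁵ × r × N²
RCF_original = 1.118 × 10⁻⁵ × 23.6 × (10727)² = 1.118 × 10⁻⁵ × 23.6 × 115,068,529 ≈ 30,360.6 × g
Your rotor: r = 280 mm = 28.0 cm
30,360.6 = 1.118 × 10⁻⁵ × 28 × N²
N² = 30,360.6 / (31.304 × 10⁻⁵) = 96,986,328
N ≈ √96,986,328 ≈ 9,848.2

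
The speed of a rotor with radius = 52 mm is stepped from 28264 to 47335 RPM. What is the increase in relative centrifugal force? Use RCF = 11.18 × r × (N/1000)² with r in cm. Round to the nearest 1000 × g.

r = 52 mm = 5.2 cm
RCF₁ = 11.18 × 5.2 × (28.264)² = 11.18 × 5.2 × 798.853696 ≈ 46,442.2 × g
RCF₂ = 11.18 × 5.2 × (47.335)² = 11.18 × 5.2 × 2,240.602225 ≈ 130,259.7 × g
Increase = 130,259.7 − 46,442.2 = 83,817.5

≈ 84000 ×g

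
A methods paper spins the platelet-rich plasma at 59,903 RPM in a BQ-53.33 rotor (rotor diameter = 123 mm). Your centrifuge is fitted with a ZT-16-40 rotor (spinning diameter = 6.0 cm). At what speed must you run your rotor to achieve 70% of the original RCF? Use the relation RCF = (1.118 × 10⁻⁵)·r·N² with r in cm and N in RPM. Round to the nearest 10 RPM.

Original rotor: r = 123 mm / 2 = 61.5 mm = 6.15 cm
RCF = 1.118 × 10⁻⁵ × r × N²
RCF_original = 1.118 × 10⁻⁵ × 6.15 × (59903)² = 1.118 × 10⁻⁵ × 6.15 × 3,588,369,409 ≈ 246,725.5 × g
Target RCF = 0.7 × 246,725.5 ≈ 172,707.8 × g
Your rotor: r = 6.0 / 2 = 3 cm
172,707.8 = 1.118 × 10⁻⁵ × 3 × N²
N² = 172,707.8 / (3.354 × 10⁻⁵) = 5,149,308,289
N ≈ √5,149,308,289 ≈ 71,758.7

71760 RPM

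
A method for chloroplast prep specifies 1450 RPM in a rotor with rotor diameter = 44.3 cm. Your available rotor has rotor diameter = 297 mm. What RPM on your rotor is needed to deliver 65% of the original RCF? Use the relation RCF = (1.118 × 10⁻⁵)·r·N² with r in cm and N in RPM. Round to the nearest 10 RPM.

Original rotor: r = 44.3 / 2 = 22.15 cm
RCF_original = 1.118 × 10⁻⁵ × 22.15 × (1450)² = 1.118 × 10⁻⁵ × 22.15 × 2,102,500 ≈ 520.7 × g
Target RCF = 0.65 × 520.7 ≈ 338.5 × g
Your rotor: r = 297 mm / 2 = 148.5 mm = 14.85 cm
338.5 = 1.118 × 10⁻⁵ × 14.85 × N²
N² = 338.5 / (16.6023 × 10⁻⁵) = 2,038,874
N ≈ √2,038,874 ≈ 1,427.9

≈ 1430 RPM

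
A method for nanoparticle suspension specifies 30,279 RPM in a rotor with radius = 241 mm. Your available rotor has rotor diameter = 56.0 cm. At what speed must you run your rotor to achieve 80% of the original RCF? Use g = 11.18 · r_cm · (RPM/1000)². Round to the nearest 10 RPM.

Original rotor: r = 241 mm = 24.1 cm
RCF_original = 11.18 × 24.1 × (30.279)² = 11.18 × 24.1 × 916.817841 ≈ 247,025.6 × g
Target RCF = 0.8 × 247,025.6 ≈ 197,620.5 × g
Your rotor: r = 56.0 / 2 = 28 cm
197,620.5 = 11.18 × 28 × (N/1000)²
(N/1000)² = 197,620.5 / 313.04 = 631.2947
N = 1000 × √631.2947 ≈ 25,125.6

25130 RPM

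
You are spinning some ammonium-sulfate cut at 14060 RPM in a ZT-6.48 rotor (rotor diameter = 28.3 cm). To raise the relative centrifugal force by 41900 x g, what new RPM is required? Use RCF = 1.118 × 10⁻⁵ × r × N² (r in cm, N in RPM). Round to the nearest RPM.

r = 28.3 / 2 = 14.15 cm
Current RCF = 1.118 × 10⁻⁵ × 14.15 × (14060)² = 1.118 × 10⁻⁵ × 14.15 × 197,683,600 ≈ 31,273 × g
Target RCF = 31,273 + 41,900 = 73,173 × g
N² = 73,173 / (15.8197 × 10⁻⁵) = 462,543,537
N ≈ √462,543,537 ≈ 21,506.8

N₂ ≈ 21507 RPM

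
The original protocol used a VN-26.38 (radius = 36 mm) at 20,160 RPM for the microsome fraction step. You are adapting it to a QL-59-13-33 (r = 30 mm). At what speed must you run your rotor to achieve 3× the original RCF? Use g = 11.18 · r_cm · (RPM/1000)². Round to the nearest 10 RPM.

Original rotor: r = 36 mm = 3.6 cm
RCF_original = 11.18 × 3.6 × (20.16)² = 11.18 × 3.6 × 406.4256 ≈ 16,357.8 × g
Target RCF = 3 × 16,357.8 ≈ 49,073.4 × g
Your rotor: r = 30 mm = 3.0 cm
49,073.4 = 11.18 × 3 × (N/1000)²
(N/1000)² = 49,073.4 / 33.54 = 1463.131
N = 1000 × √1463.131 ≈ 38,250.9

38250 RPM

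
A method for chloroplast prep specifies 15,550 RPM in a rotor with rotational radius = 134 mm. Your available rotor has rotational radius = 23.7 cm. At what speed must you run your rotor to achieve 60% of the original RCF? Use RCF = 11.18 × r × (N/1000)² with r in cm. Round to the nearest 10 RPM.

Original rotor: r = 134 mm = 13.4 cm
RCF_original = 11.18 × 13.4 × (15.55)² = 11.18 × 13.4 × 241.8025 ≈ 36,224.9 × g
Target RCF = 0.6 × 36,224.9 ≈ 21,734.9 × g
21,734.9 = 11.18 × 23.7 × (N/1000)²
(N/1000)² = 21,734.9 / 264.966 = 82.02902
N = 1000 × √82.02902 ≈ 9,057.0

≈ 9060 RPM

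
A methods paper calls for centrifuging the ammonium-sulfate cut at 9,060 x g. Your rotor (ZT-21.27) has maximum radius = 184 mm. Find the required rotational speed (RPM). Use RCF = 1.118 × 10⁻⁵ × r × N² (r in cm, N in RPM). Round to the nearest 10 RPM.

6640 RPM

r = 184 mm = 18.4 cm
9,060 = 1.118 × 10⁻⁵ × 18.4 × N²
N² = 9,060 / (20.5712 × 10⁻⁵) = 44,042,156
N ≈ √44,042,156 ≈ 6,636.4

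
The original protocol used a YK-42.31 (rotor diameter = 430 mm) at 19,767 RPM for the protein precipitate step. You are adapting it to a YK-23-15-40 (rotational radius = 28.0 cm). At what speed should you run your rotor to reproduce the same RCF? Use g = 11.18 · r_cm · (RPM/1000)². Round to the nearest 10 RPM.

Original rotor: r = 430 mm / 2 = 215 mm = 21.5 cm
RCF_original = 11.18 × 21.5 × (19.767)² = 11.18 × 21.5 × 390.734289 ≈ 93,920.8 × g
93,920.8 = 11.18 × 28 × (N/1000)²
(N/1000)² = 93,920.8 / 313.04 = 300.0281
N = 1000 × √300.0281 ≈ 17,321.3

17320 RPM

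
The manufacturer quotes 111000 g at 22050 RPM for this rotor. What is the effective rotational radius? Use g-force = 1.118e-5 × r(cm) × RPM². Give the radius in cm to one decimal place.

r ≈ 20.4 cm

111000 = 1.118 × 10⁻⁵ × r × (22050)²
r = 111000 / (1.118 × 10⁻⁵ × 486,202,500) = 111000 / 5435.744 ≈ 20.420 cm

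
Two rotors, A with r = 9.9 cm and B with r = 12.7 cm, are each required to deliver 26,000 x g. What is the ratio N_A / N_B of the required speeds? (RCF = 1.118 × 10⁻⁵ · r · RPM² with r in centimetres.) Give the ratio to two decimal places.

1.13

At fixed RCF, N ∝ 1/√r, so N_A/N_B = √(r_B/r_A) = √(12.7/9.9) = √1.282828 = 1.1326.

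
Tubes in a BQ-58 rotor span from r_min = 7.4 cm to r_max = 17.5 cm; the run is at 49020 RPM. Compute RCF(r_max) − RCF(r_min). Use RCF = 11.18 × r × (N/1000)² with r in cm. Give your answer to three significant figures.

≈ 271000 ×g

ΔRCF = 11.18 × (r_max − r_min) × (N/1000)² = 11.18 × 10.1 × 2,402.9604 ≈ 271,337.5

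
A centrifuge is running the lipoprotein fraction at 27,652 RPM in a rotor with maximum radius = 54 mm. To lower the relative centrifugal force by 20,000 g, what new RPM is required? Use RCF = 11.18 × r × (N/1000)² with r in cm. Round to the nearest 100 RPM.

r = 54 mm = 5.4 cm
Current RCF = 11.18 × 5.4 × (27.652)² = 11.18 × 5.4 × 764.633104 ≈ 46,162.4 × g
Target RCF = 46,162.4 − 20,000 = 26,162.4 × g
(N/1000)² = 26,162.4 / 60.372 = 433.3532
N = 1000 × √433.3532 ≈ 20,817.1

≈ 20800 RPM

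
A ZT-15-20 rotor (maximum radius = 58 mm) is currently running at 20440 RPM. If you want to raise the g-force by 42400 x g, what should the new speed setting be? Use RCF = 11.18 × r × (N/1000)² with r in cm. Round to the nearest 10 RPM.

r = 58 mm = 5.8 cm
Current RCF = 11.18 × 5.8 × (20.44)² = 11.18 × 5.8 × 417.7936 ≈ 27,091.4 × g
Target RCF = 27,091.4 + 42,400 = 69,491.4 × g
(N/1000)² = 69,491.4 / 64.844 = 1071.67
N = 1000 × √1071.67 ≈ 32,736.4

N₂ ≈ 32740 RPM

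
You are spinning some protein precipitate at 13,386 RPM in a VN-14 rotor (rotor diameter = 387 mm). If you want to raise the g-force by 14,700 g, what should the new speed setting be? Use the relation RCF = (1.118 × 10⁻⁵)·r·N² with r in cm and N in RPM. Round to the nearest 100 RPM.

r = 387 mm / 2 = 193.5 mm = 19.35 cm
Current RCF = 1.118 × 10⁻⁵ × 19.35 × (13386)² = 1.118 × 10⁻⁵ × 19.35 × 179,184,996 ≈ 38,763.6 × g
Target RCF = 38,763.6 + 14,700 = 53,463.6 × g
N² = 53,463.6 / (21.6333 × 10⁻⁵) = 247,135,666
N ≈ √247,135,666 ≈ 15,720.5

15700 RPM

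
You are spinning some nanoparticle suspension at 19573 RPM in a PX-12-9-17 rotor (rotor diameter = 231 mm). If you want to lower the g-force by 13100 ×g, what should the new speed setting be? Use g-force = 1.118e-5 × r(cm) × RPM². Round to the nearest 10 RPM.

≈ 16780 RPM

r = 231 mm / 2 = 115.5 mm = 11.55 cm
Current RCF = 1.118 × 10⁻⁵ × 11.55 × (19573)² = 1.118 × 10⁻⁵ × 11.55 × 383,102,329 ≈ 49,469.6 × g
Target RCF = 49,469.6 − 13,100 = 36,369.6 × g
N² = 36,369.6 / (12.9129 × 10⁻⁵) = 281,653,230
N ≈ √281,653,230 ≈ 16,782.5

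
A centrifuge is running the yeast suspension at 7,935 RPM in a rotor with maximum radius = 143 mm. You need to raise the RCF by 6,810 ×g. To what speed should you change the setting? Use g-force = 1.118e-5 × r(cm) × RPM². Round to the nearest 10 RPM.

10270 RPM

r = 143 mm = 14.3 cm
Current RCF = 1.118 × 10⁻⁵ × 14.3 × (7935)² = 1.118 × 10⁻⁵ × 14.3 × 62,964,225 ≈ 10,066.3 × g
Target RCF = 10,066.3 + 6,810 = 16,876.3 × g
N² = 16,876.3 / (15.9874 × 10⁻⁵) = 105,560,004
N ≈ √105,560,004 ≈ 10,274.2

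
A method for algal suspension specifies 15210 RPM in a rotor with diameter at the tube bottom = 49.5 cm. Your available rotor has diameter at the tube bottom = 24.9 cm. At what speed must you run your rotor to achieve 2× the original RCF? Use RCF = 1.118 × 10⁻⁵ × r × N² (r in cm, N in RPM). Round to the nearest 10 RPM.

Original rotor: r = 49.5 / 2 = 24.75 cm
RCF_original = 1.118 × 10⁻⁵ × 24.75 × (15210)² = 1.118 × 10⁻⁵ × 24.75 × 231,344,100 ≈ 64,014.1 × g
Target RCF = 2 × 64,014.1 ≈ 128,028.2 × g
Your rotor: r = 24.9 / 2 = 12.45 cm
128,028.2 = 1.118 × 10⁻⁵ × 12.45 × N²
N² = 128,028.2 / (13.9191 × 10⁻⁵) = 919,802,286
N ≈ √919,802,286 ≈ 30,328.2

≈ 30330 RPM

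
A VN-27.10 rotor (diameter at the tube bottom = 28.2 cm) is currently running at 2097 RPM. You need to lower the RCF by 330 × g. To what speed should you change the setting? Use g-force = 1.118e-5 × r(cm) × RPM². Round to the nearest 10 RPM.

r = 28.2 / 2 = 14.1 cm
Current RCF = 1.118 × 10⁻⁵ × 14.1 × (2097)² = 1.118 × 10⁻⁵ × 14.1 × 4,397,409 ≈ 693.2 × g
Target RCF = 693.2 − 330 = 363.2 × g
N² = 363.2 / (15.7638 × 10⁻⁵) = 2,304,013
N ≈ √2,304,013 ≈ 1,517.9

≈ 1520 RPM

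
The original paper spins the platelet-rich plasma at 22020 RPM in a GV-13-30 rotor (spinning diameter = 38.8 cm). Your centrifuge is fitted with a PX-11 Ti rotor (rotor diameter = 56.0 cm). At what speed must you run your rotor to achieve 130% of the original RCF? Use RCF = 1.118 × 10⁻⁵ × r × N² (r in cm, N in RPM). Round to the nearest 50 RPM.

20900 RPM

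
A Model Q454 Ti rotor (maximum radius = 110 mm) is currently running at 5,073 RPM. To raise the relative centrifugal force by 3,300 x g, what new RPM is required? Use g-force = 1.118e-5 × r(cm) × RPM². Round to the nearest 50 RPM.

r = 110 mm = 11.0 cm
Current RCF = 1.118 × 10⁻⁵ × 11 × (5073)² = 1.118 × 10⁻⁵ × 11 × 25,735,329 ≈ 3,164.9 × g
Target RCF = 3,164.9 + 3,300 = 6,464.9 × g
N² = 6,464.9 / (12.298 × 10⁻⁵) = 52,568,710
N ≈ √52,568,710 ≈ 7,250.4

7250 RPM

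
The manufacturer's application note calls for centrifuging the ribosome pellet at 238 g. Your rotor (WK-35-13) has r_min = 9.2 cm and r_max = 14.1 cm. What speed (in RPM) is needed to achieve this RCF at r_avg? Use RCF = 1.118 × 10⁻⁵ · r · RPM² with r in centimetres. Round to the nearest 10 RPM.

r_avg = (9.2 + 14.1) / 2 = 11.65 cm
RCF = 1.118 × 10⁻⁵ × r × N²
238 = 1.118 × 10⁻⁵ × 11.65 × N²
N² = 238 / (13.0247 × 10⁻⁵) = 1,827,297
N ≈ √1,827,297 ≈ 1,351.8

N ≈ 1350 RPM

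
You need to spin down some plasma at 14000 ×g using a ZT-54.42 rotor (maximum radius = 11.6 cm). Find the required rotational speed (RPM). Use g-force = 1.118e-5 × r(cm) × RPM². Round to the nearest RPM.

14,000 = 1.118 × 10⁻⁵ × 11.6 × N²
N² = 14,000 / (12.9688 × 10⁻⁵) = 107,951,391
N ≈ √107,951,391 ≈ 10,390.0

≈ 10390 RPM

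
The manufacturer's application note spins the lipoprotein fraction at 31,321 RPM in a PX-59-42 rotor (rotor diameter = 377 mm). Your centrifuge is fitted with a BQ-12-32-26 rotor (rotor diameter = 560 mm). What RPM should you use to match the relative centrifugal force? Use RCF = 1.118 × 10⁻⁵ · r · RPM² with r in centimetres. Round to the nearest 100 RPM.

Original rotor: r = 377 mm / 2 = 188.5 mm = 18.85 cm
RCF = 1.118 × 10⁻⁵ × r × N²
RCF_original = 1.118 × 10⁻⁵ × 18.85 × (31321)² = 1.118 × 10⁻⁵ × 18.85 × 981,005,041 ≈ 206,739.9 × g
Your rotor: r = 560 mm / 2 = 280 mm = 28 cm
206,739.9 = 1.118 × 10⁻⁵ × 28 × N²
N² = 206,739.9 / (31.304 × 10⁻⁵) = 660,426,463
N ≈ √660,426,463 ≈ 25,698.8

≈ 25700 RPM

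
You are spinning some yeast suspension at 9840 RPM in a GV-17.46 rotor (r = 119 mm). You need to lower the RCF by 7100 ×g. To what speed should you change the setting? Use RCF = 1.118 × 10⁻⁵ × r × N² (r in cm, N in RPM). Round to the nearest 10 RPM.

r = 119 mm = 11.9 cm
Current RCF = 1.118 × 10⁻⁵ × 11.9 × (9840)² = 1.118 × 10⁻⁵ × 11.9 × 96,825,600 ≈ 12,881.9 × g
Target RCF = 12,881.9 − 7,100 = 5,781.9 × g
N² = 5,781.9 / (13.3042 × 10⁻⁵) = 43,459,208
N ≈ √43,459,208 ≈ 6,592.4

6590 RPM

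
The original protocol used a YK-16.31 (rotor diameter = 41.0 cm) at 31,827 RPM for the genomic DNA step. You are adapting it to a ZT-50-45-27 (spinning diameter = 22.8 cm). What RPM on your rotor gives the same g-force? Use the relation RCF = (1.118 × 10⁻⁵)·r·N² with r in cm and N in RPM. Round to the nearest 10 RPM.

42680 RPM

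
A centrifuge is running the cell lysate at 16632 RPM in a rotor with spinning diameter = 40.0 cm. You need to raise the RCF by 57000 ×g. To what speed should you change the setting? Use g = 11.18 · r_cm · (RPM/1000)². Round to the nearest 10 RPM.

r = 40.0 / 2 = 20 cm
Current RCF = 11.18 × 20 × (16.632)² = 11.18 × 20 × 276.623424 ≈ 61,853 × g
Target RCF = 61,853 + 57,000 = 118,853 × g
(N/1000)² = 118,853 / 223.6 = 531.5429
N = 1000 × √531.5429 ≈ 23,055.2

≈ 23060 RPM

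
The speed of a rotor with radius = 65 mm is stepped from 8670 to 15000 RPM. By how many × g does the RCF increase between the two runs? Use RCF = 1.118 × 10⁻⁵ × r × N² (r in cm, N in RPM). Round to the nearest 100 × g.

r = 65 mm = 6.5 cm
RCF₁ = 1.118 × 10⁻⁵ × 6.5 × (8670)² = 1.118 × 10⁻⁵ × 6.5 × 75,168,900 ≈ 5,462.5 × g
RCF₂ = 1.118 × 10⁻⁵ × 6.5 × (15000)² = 1.118 × 10⁻⁵ × 6.5 × 225,000,000 ≈ 16,350.8 × g
Increase = 16,350.8 − 5,462.5 = 10,888.3

≈ 10900 × g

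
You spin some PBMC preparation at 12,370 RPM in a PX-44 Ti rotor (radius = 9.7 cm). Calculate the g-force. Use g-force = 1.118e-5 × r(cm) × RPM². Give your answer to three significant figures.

RCF = 1.118 × 10⁻⁵ × 9.7 × (12370)² = 1.118 × 10⁻⁵ × 9.7 × 153,016,900 ≈ 16,594.1 × g

≈ 16600 ×g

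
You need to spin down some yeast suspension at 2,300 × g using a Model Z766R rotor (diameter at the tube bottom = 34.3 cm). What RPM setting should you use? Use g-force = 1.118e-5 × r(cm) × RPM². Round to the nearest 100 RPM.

3500 RPM

r = 34.3 / 2 = 17.15 cm
2,300 = 1.118 × 10⁻⁵ × 17.15 × N²
N² = 2,300 / (19.1737 × 10⁻⁵) = 11,995,598
N ≈ √11,995,598 ≈ 3,463.5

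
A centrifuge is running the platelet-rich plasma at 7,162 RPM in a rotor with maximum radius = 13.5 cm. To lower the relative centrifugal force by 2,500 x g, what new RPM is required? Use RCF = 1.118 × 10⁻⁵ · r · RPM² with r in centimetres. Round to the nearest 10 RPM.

N₂ ≈ 5890 RPM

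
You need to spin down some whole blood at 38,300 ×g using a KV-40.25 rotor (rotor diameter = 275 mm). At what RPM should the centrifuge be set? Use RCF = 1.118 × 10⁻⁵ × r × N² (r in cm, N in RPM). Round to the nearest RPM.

≈ 15784 RPM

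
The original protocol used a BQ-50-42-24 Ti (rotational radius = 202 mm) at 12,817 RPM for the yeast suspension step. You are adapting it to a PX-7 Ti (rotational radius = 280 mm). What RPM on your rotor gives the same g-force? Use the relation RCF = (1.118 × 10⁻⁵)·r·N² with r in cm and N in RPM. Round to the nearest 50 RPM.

Original rotor: r = 202 mm = 20.2 cm
RCF_original = 1.118 × 10⁻⁵ × 20.2 × (12817)² = 1.118 × 10⁻⁵ × 20.2 × 164,275,489 ≈ 37,099.3 × g
Your rotor: r = 280 mm = 28.0 cm
37,099.3 = 1.118 × 10⁻⁵ × 28 × N²
N² = 37,099.3 / (31.304 × 10⁻⁵) = 118,512,970
N ≈ √118,512,970 ≈ 10,886.4

≈ 10900 RPM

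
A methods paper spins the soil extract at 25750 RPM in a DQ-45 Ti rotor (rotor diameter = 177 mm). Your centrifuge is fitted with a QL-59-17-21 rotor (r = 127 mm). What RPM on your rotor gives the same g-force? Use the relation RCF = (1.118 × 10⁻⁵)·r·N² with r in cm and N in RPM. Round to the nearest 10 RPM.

21500 RPM

Original rotor: r = 177 mm / 2 = 88.5 mm = 8.85 cm
RCF_original = 1.118 × 10⁻⁵ × 8.85 × (25750)² = 1.118 × 10⁻⁵ × 8.85 × 663,062,500 ≈ 65,605.4 × g
Your rotor: r = 127 mm = 12.7 cm
65,605.4 = 1.118 × 10⁻⁵ × 12.7 × N²
N² = 65,605.4 / (14.1986 × 10⁻⁵) = 462,055,414
N ≈ √462,055,414 ≈ 21,495.5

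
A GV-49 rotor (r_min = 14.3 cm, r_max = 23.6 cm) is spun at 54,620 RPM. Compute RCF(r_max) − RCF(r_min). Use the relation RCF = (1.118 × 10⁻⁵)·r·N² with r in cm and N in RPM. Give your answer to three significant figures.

RCF_max = 1.118 × 10⁻⁵ × 23.6 × (54620)² = 1.118 × 10⁻⁵ × 23.6 × 2,983,344,400 ≈ 787,149.5 × g
RCF_min = 1.118 × 10⁻⁵ × 14.3 × (54620)² = 1.118 × 10⁻⁵ × 14.3 × 2,983,344,400 ≈ 476,959.2 × g
ΔRCF = 787,149.5 − 476,959.2 = 310,190.3

ΔRCF ≈ 310000 ×g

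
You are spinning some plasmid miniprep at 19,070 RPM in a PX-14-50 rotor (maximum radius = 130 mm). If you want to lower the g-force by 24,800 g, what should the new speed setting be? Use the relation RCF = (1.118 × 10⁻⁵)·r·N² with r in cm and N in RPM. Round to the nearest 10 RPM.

r = 130 mm = 13.0 cm
Current RCF = 1.118 × 10⁻⁵ × 13 × (19070)² = 1.118 × 10⁻⁵ × 13 × 363,664,900 ≈ 52,855.1 × g
Target RCF = 52,855.1 − 24,800 = 28,055.1 × g
N² = 28,055.1 / (14.534 × 10⁻⁵) = 193,030,824
N ≈ √193,030,824 ≈ 13,893.6

13890 RPM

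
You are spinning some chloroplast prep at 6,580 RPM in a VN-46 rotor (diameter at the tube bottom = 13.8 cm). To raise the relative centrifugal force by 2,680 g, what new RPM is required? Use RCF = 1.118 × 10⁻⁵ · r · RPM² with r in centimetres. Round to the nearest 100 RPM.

N₂ ≈ 8800 RPM

r = 13.8 / 2 = 6.9 cm
Current RCF = 1.118 × 10⁻⁵ × 6.9 × (6580)² = 1.118 × 10⁻⁵ × 6.9 × 43,296,400 ≈ 3,340 × g
Target RCF = 3,340 + 2,680 = 6,020 × g
N² = 6,020 / (7.7142 × 10⁻⁵) = 78,037,904
N ≈ √78,037,904 ≈ 8,833.9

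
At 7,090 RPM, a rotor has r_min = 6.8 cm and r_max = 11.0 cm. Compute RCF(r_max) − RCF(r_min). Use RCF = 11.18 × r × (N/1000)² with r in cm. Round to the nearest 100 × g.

RCF_max = 11.18 × 11 × (7.09)² = 11.18 × 11 × 50.2681 ≈ 6,182 × g
RCF_min = 11.18 × 6.8 × (7.09)² = 11.18 × 6.8 × 50.2681 ≈ 3,821.6 × g
ΔRCF = 6,182 − 3,821.6 = 2,360.4

≈ 2400 ×g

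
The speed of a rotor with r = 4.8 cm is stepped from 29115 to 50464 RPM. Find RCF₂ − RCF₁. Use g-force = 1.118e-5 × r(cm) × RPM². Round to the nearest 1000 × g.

RCF₁ = 1.118 × 10⁻⁵ × 4.8 × (29115)² = 1.118 × 10⁻⁵ × 4.8 × 847,683,225 ≈ 45,490.1 × g
RCF₂ = 1.118 × 10⁻⁵ × 4.8 × (50464)² = 1.118 × 10⁻⁵ × 4.8 × 2,546,615,296 ≈ 136,661.6 × g
Increase = 136,661.6 − 45,490.1 = 91,171.5

≈ 91000 g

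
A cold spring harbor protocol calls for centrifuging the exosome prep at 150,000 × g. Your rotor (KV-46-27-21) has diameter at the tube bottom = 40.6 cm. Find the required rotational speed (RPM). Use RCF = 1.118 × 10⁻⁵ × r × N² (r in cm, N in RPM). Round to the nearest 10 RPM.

r = 40.6 / 2 = 20.3 cm
RCF = 1.118 × 10⁻⁵ × r × N²
150,000 = 1.118 × 10⁻⁵ × 20.3 × N²
N² = 150,000 / (22.6954 × 10⁻⁵) = 660,926,884
N ≈ √660,926,884 ≈ 25,708.5

N ≈ 25710 RPM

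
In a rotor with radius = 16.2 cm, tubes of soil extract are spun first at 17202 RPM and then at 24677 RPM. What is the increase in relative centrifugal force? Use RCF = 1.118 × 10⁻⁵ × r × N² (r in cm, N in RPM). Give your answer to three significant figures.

RCF₁ = 1.118 × 10⁻⁵ × 16.2 × (17202)² = 1.118 × 10⁻⁵ × 16.2 × 295,908,804 ≈ 53,593.8 × g
RCF₂ = 1.118 × 10⁻⁵ × 16.2 × (24677)² = 1.118 × 10⁻⁵ × 16.2 × 608,954,329 ≈ 110,291.4 × g
Increase = 110,291.4 − 53,593.8 = 56,697.6

56700 × g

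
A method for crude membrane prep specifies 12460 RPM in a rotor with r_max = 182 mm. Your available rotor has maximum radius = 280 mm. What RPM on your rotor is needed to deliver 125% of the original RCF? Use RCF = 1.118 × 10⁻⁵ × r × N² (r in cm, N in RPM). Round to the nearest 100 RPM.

≈ 11200 RPM

Original rotor: r = 182 mm = 18.2 cm
RCF_original = 1.118 × 10⁻⁵ × 18.2 × (12460)² = 1.118 × 10⁻⁵ × 18.2 × 155,251,600 ≈ 31,590 × g
Target RCF = 1.25 × 31,590 ≈ 39,487.5 × g
Your rotor: r = 280 mm = 28.0 cm
39,487.5 = 1.118 × 10⁻⁵ × 28 × N²
N² = 39,487.5 / (31.304 × 10⁻⁵) = 126,142,027
N ≈ √126,142,027 ≈ 11,231.3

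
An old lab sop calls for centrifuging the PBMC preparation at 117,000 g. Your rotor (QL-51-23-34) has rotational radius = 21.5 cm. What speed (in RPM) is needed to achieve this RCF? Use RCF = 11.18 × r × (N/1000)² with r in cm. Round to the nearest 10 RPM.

≈ 22060 RPM

117,000 = 11.18 × 21.5 × (N/1000)²
(N/1000)² = 117,000 / 240.37 = 486.7496
N = 1000 × √486.7496 ≈ 22,062.4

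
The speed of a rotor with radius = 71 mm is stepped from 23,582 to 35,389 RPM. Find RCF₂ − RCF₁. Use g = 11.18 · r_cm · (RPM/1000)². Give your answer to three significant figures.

r = 71 mm = 7.1 cm
RCF₁ = 11.18 × 7.1 × (23.582)² = 11.18 × 7.1 × 556.110724 ≈ 44,143 × g
RCF₂ = 11.18 × 7.1 × (35.389)² = 11.18 × 7.1 × 1,252.381321 ≈ 99,411.5 × g
Increase = 99,411.5 − 44,143 = 55,268.5

55300 ×g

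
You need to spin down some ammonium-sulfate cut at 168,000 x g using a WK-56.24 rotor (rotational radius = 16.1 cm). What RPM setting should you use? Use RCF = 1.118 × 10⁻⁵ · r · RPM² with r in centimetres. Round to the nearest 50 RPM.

N ≈ 30550 RPM

RCF = 1.118 × 10⁻⁵ × r × N²
168,000 = 1.118 × 10⁻⁵ × 16.1 × N²
N² = 168,000 / (17.9998 × 10⁻⁵) = 933,343,704
N ≈ √933,343,704 ≈ 30,550.7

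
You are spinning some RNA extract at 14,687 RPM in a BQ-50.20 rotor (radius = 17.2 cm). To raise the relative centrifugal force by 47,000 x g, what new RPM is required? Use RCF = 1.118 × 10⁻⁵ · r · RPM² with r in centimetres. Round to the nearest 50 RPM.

N₂ ≈ 21450 RPM

Current RCF = 1.118 × 10⁻⁵ × 17.2 × (14687)² = 1.118 × 10⁻⁵ × 17.2 × 215,707,969 ≈ 41,479.8 × g
Target RCF = 41,479.8 + 47,000 = 88,479.8 × g
N² = 88,479.8 / (19.2296 × 10⁻⁵) = 460,122,935
N ≈ √460,122,935 ≈ 21,450.5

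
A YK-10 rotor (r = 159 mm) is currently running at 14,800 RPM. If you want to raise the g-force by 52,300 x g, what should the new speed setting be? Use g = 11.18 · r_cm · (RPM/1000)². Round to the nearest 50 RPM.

r = 159 mm = 15.9 cm
Current RCF = 11.18 × 15.9 × (14.8)² = 11.18 × 15.9 × 219.04 ≈ 38,937 × g
Target RCF = 38,937 + 52,300 = 91,237 × g
(N/1000)² = 91,237 / 177.762 = 513.2537
N = 1000 × √513.2537 ≈ 22,655.1

N₂ ≈ 22650 RPM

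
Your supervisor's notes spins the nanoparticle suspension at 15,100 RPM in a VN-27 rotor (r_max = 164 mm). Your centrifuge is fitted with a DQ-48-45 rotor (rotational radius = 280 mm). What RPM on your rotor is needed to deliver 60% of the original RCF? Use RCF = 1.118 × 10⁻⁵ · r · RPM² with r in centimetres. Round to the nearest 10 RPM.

Original rotor: r = 164 mm = 16.4 cm
RCF_original = 1.118 × 10⁻⁵ × 16.4 × (15100)² = 1.118 × 10⁻⁵ × 16.4 × 228,010,000 ≈ 41,806.1 × g
Target RCF = 0.6 × 41,806.1 ≈ 25,083.7 × g
Your rotor: r = 280 mm = 28.0 cm
25,083.7 = 1.118 × 10⁻⁵ × 28 × N²
N² = 25,083.7 / (31.304 × 10⁻⁵) = 80,129,376
N ≈ √80,129,376 ≈ 8,951.5

8950 RPM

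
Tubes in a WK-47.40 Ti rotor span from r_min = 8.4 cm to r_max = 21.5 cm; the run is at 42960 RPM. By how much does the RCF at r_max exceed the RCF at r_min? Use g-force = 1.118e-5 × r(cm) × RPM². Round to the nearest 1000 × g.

ΔRCF = 1.118 × 10⁻⁵ × (r_max − r_min) × N² = 1.118 × 10⁻⁵ × 13.1 × 1,845,561,600 ≈ 270,297.3

270000 ×g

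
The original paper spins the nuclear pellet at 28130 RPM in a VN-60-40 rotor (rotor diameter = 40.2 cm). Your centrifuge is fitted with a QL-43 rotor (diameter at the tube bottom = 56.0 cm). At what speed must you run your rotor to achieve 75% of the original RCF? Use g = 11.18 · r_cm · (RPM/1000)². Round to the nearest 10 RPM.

Original rotor: r = 40.2 / 2 = 20.1 cm
RCF_original = 11.18 × 20.1 × (28.13)² = 11.18 × 20.1 × 791.2969 ≈ 177,818.7 × g
Target RCF = 0.75 × 177,818.7 ≈ 133,364 × g
Your rotor: r = 56.0 / 2 = 28 cm
133,364 = 11.18 × 28 × (N/1000)²
(N/1000)² = 133,364 / 313.04 = 426.0286
N = 1000 × √426.0286 ≈ 20,640.5

≈ 20640 RPM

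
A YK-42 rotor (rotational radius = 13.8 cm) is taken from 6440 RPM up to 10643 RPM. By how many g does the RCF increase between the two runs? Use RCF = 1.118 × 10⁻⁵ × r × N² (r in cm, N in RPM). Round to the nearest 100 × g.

RCF₁ = 1.118 × 10⁻⁵ × 13.8 × (6440)² = 1.118 × 10⁻⁵ × 13.8 × 41,473,600 ≈ 6,398.7 × g
RCF₂ = 1.118 × 10⁻⁵ × 13.8 × (10643)² = 1.118 × 10⁻⁵ × 13.8 × 113,273,449 ≈ 17,476.3 × g
Increase = 17,476.3 − 6,398.7 = 11,077.6

≈ 11100 g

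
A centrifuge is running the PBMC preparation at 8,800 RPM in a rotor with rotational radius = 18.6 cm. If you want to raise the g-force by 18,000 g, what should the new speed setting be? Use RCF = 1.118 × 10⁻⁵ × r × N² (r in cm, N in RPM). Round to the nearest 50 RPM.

Current RCF = 1.118 × 10⁻⁵ × 18.6 × (8800)² = 1.118 × 10⁻⁵ × 18.6 × 77,440,000 ≈ 16,103.5 × g
Target RCF = 16,103.5 + 18,000 = 34,103.5 × g
N² = 34,103.5 / (20.7948 × 10⁻⁵) = 164,000,135
N ≈ √164,000,135 ≈ 12,806.3

12800 RPM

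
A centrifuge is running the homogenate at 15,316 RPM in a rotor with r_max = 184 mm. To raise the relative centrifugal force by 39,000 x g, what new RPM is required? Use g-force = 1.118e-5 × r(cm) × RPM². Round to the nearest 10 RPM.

≈ 20600 RPM

r = 184 mm = 18.4 cm
Current RCF = 1.118 × 10⁻⁵ × 18.4 × (15316)² = 1.118 × 10⁻⁵ × 18.4 × 234,579,856 ≈ 48,255.9 × g
Target RCF = 48,255.9 + 39,000 = 87,255.9 × g
N² = 87,255.9 / (20.5712 × 10⁻⁵) = 424,165,338
N ≈ √424,165,338 ≈ 20,595.3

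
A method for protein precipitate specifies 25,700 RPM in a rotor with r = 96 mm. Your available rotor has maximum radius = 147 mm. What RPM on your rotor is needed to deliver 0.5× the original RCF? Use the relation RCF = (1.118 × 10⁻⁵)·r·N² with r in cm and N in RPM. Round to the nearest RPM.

Original rotor: r = 96 mm = 9.6 cm
RCF = 1.118 × 10⁻⁵ × r × N²
RCF_original = 1.118 × 10⁻⁵ × 9.6 × (25700)² = 1.118 × 10⁻⁵ × 9.6 × 660,490,000 ≈ 70,889.1 × g
Target RCF = 0.5 × 70,889.1 ≈ 35,444.6 × g
Your rotor: r = 147 mm = 14.7 cm
35,444.6 = 1.118 × 10⁻⁵ × 14.7 × N²
N² = 35,444.6 / (16.4346 × 10⁻⁵) = 215,670,597
N ≈ √215,670,597 ≈ 14,685.7

≈ 14686 RPM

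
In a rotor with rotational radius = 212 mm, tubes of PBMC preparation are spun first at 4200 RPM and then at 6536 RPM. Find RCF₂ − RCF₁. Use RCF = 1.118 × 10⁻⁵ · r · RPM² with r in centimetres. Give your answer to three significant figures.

r = 212 mm = 21.2 cm
RCF₁ = 1.118 × 10⁻⁵ × 21.2 × (4200)² = 1.118 × 10⁻⁵ × 21.2 × 17,640,000 ≈ 4,181 × g
RCF₂ = 1.118 × 10⁻⁵ × 21.2 × (6536)² = 1.118 × 10⁻⁵ × 21.2 × 42,719,296 ≈ 10,125.2 × g
Increase = 10,125.2 − 4,181 = 5,944.2

5940 × g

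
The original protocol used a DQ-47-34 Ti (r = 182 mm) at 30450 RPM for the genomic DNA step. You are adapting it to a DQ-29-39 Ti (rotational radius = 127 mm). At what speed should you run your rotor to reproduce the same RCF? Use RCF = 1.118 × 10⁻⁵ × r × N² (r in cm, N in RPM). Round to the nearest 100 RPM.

Original rotor: r = 182 mm = 18.2 cm
RCF = 1.118 × 10⁻⁵ × r × N²
RCF_original = 1.118 × 10⁻⁵ × 18.2 × (30450)² = 1.118 × 10⁻⁵ × 18.2 × 927,202,500 ≈ 188,663.5 × g
Your rotor: r = 127 mm = 12.7 cm
188,663.5 = 1.118 × 10⁻⁵ × 12.7 × N²
N² = 188,663.5 / (14.1986 × 10⁻⁵) = 1,328,747,200
N ≈ √1,328,747,200 ≈ 36,452.0

≈ 36500 RPM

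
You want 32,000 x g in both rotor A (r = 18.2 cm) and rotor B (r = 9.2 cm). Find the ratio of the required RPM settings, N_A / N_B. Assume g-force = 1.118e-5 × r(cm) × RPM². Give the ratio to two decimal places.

0.71

At fixed RCF, N ∝ 1/√r, so N_A/N_B = √(r_B/r_A) = √(9.2/18.2) = √0.505495 = 0.7110.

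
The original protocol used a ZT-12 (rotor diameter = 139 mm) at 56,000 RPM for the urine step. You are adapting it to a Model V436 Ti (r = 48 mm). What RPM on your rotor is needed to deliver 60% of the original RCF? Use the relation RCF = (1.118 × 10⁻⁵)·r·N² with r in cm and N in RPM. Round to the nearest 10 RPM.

Original rotor: r = 139 mm / 2 = 69.5 mm = 6.95 cm
RCF_original = 1.118 × 10⁻⁵ × 6.95 × (56000)² = 1.118 × 10⁻⁵ × 6.95 × 3,136,000,000 ≈ 243,670.3 × g
Target RCF = 0.6 × 243,670.3 ≈ 146,202.2 × g
Your rotor: r = 48 mm = 4.8 cm
146,202.2 = 1.118 × 10⁻⁵ × 4.8 × N²
N² = 146,202.2 / (5.3664 × 10⁻⁵) = 2,724,399,970
N ≈ √2,724,399,970 ≈ 52,195.8

52200 RPM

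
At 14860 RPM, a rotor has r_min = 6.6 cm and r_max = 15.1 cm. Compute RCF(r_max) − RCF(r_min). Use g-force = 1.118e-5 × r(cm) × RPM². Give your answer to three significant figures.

21000 ×g

ΔRCF = 1.118 × 10⁻⁵ × (r_max − r_min) × N² = 1.118 × 10⁻⁵ × 8.5 × 220,819,600 ≈ 20,984.5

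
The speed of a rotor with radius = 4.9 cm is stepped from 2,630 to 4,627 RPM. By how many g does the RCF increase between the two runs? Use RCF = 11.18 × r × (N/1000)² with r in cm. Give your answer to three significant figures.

794 g

RCF₁ = 11.18 × 4.9 × (2.63)² = 11.18 × 4.9 × 6.9169 ≈ 378.9 × g
RCF₂ = 11.18 × 4.9 × (4.627)² = 11.18 × 4.9 × 21.409129 ≈ 1,172.8 × g
Increase = 1,172.8 − 378.9 = 793.9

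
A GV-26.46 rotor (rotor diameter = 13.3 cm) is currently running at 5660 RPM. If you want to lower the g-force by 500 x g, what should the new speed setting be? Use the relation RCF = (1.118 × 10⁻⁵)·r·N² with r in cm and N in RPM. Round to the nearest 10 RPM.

N₂ ≈ 5030 RPM

r = 13.3 / 2 = 6.65 cm
Current RCF = 1.118 × 10⁻⁵ × 6.65 × (5660)² = 1.118 × 10⁻⁵ × 6.65 × 32,035,600 ≈ 2,381.8 × g
Target RCF = 2,381.8 − 500 = 1,881.8 × g
N² = 1,881.8 / (7.4347 × 10⁻⁵) = 25,311,041
N ≈ √25,311,041 ≈ 5,031.0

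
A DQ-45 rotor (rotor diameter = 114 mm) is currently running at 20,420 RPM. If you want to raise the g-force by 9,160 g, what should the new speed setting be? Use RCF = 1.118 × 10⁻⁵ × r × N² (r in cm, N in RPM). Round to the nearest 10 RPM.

23680 RPM

r = 114 mm / 2 = 57 mm = 5.7 cm
Current RCF = 1.118 × 10⁻⁵ × 5.7 × (20420)² = 1.118 × 10⁻⁵ × 5.7 × 416,976,400 ≈ 26,572.2 × g
Target RCF = 26,572.2 + 9,160 = 35,732.2 × g
N² = 35,732.2 / (6.3726 × 10⁻⁵) = 560,716,191
N ≈ √560,716,191 ≈ 23,679.4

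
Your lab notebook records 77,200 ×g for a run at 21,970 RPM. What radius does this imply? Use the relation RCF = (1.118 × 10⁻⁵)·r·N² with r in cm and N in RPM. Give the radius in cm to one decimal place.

77200 = 1.118 × 10⁻⁵ × r × (21970)²
r = 77200 / (1.118 × 10⁻⁵ × 482,680,900) = 77200 / 5396.372 ≈ 14.306 cm

r ≈ 14.3 cm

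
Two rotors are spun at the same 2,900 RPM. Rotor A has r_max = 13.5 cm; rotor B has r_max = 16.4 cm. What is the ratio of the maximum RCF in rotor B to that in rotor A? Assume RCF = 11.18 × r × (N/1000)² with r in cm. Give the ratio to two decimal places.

1.21

At fixed N, RCF ∝ r, so RCF_B/RCF_A = r_B/r_A = 16.4 / 13.5 = 1.2148.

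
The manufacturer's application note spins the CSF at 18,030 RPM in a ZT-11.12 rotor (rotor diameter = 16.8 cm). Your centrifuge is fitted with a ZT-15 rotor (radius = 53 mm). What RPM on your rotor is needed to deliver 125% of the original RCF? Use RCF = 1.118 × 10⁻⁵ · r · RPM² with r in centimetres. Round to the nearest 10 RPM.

25380 RPM

Original rotor: r = 16.8 / 2 = 8.4 cm
RCF_original = 1.118 × 10⁻⁵ × 8.4 × (18030)² = 1.118 × 10⁻⁵ × 8.4 × 325,080,900 ≈ 30,529 × g
Target RCF = 1.25 × 30,529 ≈ 38,161.2 × g
Your rotor: r = 53 mm = 5.3 cm
38,161.2 = 1.118 × 10⁻⁵ × 5.3 × N²
N² = 38,161.2 / (5.9254 × 10⁻⁵) = 644,027,407
N ≈ √644,027,407 ≈ 25,377.7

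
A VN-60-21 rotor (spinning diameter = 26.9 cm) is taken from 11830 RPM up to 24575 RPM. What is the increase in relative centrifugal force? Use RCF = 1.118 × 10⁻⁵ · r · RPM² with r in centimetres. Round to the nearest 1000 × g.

r = 26.9 / 2 = 13.45 cm
RCF₁ = 1.118 × 10⁻⁵ × 13.45 × (11830)² = 1.118 × 10⁻⁵ × 13.45 × 139,948,900 ≈ 21,044.3 × g
RCF₂ = 1.118 × 10⁻⁵ × 13.45 × (24575)² = 1.118 × 10⁻⁵ × 13.45 × 603,930,625 ≈ 90,813.7 × g
Increase = 90,813.7 − 21,044.3 = 69,769.4

70000 g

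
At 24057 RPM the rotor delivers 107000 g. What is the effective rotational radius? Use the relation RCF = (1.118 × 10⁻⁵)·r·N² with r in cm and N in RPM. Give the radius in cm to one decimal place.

16.5 cm

RCF = 1.118 × 10⁻⁵ × r × N²
107000 = 1.118 × 10⁻⁵ × r × (24057)²
r = 107000 / (1.118 × 10⁻⁵ × 578,739,249) = 107000 / 6470.305 ≈ 16.537 cm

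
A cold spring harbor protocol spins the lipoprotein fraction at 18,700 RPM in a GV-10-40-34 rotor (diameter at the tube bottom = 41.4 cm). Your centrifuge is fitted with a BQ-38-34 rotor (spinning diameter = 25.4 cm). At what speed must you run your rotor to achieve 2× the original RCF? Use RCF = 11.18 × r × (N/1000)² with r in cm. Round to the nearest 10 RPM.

Original rotor: r = 41.4 / 2 = 20.7 cm
RCF_original = 11.18 × 20.7 × (18.7)² = 11.18 × 20.7 × 349.69 ≈ 80,927.4 × g
Target RCF = 2 × 80,927.4 ≈ 161,854.8 × g
Your rotor: r = 25.4 / 2 = 12.7 cm
161,854.8 = 11.18 × 12.7 × (N/1000)²
(N/1000)² = 161,854.8 / 141.986 = 1139.935
N = 1000 × √1139.935 ≈ 33,762.9

≈ 33760 RPM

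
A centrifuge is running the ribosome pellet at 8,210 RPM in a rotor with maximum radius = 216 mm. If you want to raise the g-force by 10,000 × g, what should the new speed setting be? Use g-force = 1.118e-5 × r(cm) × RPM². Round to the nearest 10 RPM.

r = 216 mm = 21.6 cm
Current RCF = 1.118 × 10⁻⁵ × 21.6 × (8210)² = 1.118 × 10⁻⁵ × 21.6 × 67,404,100 ≈ 16,277.3 × g
Target RCF = 16,277.3 + 10,000 = 26,277.3 × g
N² = 26,277.3 / (24.1488 × 10⁻⁵) = 108,814,103
N ≈ √108,814,103 ≈ 10,431.4

10430 RPM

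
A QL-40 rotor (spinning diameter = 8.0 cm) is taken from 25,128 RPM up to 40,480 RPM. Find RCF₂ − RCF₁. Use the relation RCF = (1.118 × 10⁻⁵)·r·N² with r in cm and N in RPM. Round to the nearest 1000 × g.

≈ 45000 g

r = 8.0 / 2 = 4 cm
RCF₁ = 1.118 × 10⁻⁵ × 4 × (25128)² = 1.118 × 10⁻⁵ × 4 × 631,416,384 ≈ 28,236.9 × g
RCF₂ = 1.118 × 10⁻⁵ × 4 × (40480)² = 1.118 × 10⁻⁵ × 4 × 1,638,630,400 ≈ 73,279.6 × g
Increase = 73,279.6 − 28,236.9 = 45,042.7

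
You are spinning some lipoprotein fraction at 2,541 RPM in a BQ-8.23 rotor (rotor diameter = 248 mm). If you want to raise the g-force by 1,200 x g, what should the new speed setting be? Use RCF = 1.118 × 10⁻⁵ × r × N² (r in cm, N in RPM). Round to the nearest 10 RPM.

≈ 3890 RPM

r = 248 mm / 2 = 124 mm = 12.4 cm
Current RCF = 1.118 × 10⁻⁵ × 12.4 × (2541)² = 1.118 × 10⁻⁵ × 12.4 × 6,456,681 ≈ 895.1 × g
Target RCF = 895.1 + 1,200 = 2,095.1 × g
N² = 2,095.1 / (13.8632 × 10⁻⁵) = 15,112,672
N ≈ √15,112,672 ≈ 3,887.5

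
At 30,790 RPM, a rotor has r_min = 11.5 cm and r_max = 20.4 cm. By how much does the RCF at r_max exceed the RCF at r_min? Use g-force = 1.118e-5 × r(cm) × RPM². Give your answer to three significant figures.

≈ 94300 g

ΔRCF = 1.118 × 10⁻⁵ × (r_max − r_min) × N² = 1.118 × 10⁻⁵ × 8.9 × 948,024,100 ≈ 94,330.3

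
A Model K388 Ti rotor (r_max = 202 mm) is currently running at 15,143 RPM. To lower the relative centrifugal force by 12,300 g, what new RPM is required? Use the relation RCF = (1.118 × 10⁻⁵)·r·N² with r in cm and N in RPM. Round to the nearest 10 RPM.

r = 202 mm = 20.2 cm
Current RCF = 1.118 × 10⁻⁵ × 20.2 × (15143)² = 1.118 × 10⁻⁵ × 20.2 × 229,310,449 ≈ 51,786.6 × g
Target RCF = 51,786.6 − 12,300 = 39,486.6 × g
N² = 39,486.6 / (22.5836 × 10⁻⁵) = 174,846,349
N ≈ √174,846,349 ≈ 13,222.9

13220 RPM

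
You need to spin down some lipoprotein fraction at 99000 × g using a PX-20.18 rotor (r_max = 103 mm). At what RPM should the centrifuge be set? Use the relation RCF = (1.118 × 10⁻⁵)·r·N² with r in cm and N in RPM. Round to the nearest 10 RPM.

r = 103 mm = 10.3 cm
RCF = 1.118 × 10⁻⁵ × r × N²
99,000 = 1.118 × 10⁻⁵ × 10.3 × N²
N² = 99,000 / (11.5154 × 10⁻⁵) = 859,718,290
N ≈ √859,718,290 ≈ 29,321.0

≈ 29320 RPM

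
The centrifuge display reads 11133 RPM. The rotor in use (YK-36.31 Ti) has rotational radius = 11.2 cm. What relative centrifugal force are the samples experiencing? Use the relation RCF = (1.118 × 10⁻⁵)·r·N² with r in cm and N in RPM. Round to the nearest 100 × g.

RCF = 1.118 × 10⁻⁵ × 11.2 × (11133)² = 1.118 × 10⁻⁵ × 11.2 × 123,943,689 ≈ 15,519.7 × g

RCF ≈ 15500 x g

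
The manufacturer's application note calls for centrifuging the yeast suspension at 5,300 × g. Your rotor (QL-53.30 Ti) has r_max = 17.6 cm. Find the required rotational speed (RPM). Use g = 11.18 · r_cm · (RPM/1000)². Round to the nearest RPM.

5,300 = 11.18 × 17.6 × (N/1000)²
(N/1000)² = 5,300 / 196.768 = 26.93527
N = 1000 × √26.93527 ≈ 5,189.9

N ≈ 5190 RPM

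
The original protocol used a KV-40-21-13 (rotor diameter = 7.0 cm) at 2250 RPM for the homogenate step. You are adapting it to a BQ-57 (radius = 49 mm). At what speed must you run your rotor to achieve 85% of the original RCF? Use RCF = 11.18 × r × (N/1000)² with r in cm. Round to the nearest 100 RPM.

Original rotor: r = 7.0 / 2 = 3.5 cm
RCF = 11.18 × r × (N/1000)²
RCF_original = 11.18 × 3.5 × (2.25)² = 11.18 × 3.5 × 5.0625 ≈ 198.1 × g
Target RCF = 0.85 × 198.1 ≈ 168.4 × g
Your rotor: r = 49 mm = 4.9 cm
168.4 = 11.18 × 4.9 × (N/1000)²
(N/1000)² = 168.4 / 54.782 = 3.074002
N = 1000 × √3.074002 ≈ 1,753.3

1800 RPM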